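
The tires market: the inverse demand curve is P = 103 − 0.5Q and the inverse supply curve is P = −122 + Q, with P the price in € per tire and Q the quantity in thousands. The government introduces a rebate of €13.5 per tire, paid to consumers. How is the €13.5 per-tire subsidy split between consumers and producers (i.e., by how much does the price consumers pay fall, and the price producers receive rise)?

Rewrite in direct form: Qd = 206 − 2P and Qs = P + 122.
Before the subsidy: set 206 − 2P = P + 122 → P* = €28, Q* = 150.
With a per-unit subsidy paid to consumers, each effectively pays P − 13.5, so demand becomes Qd = 206 − 2(P − 13.5).
Solving gives Q = 159 with consumers paying €23.5 and producers receiving €37 (the €13.5 wedge).
Gain to consumers: €4.5; to producers: €9. (They sum to €13.5.)

Consumers gain €4.5 per tire; producers gain €9 per tire.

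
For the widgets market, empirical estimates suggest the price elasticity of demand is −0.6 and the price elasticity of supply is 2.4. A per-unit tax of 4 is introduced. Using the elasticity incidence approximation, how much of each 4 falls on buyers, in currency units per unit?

Buyers bear ≈ 3.2 per unit.

Incidence ratio: buyers' share ≈ εs / (εs + |εd|) = 2.4 / (2.4 + 0.6) = 0.8.
So buyers bear ≈ 0.8 × 4 = 3.2; sellers bear 0.8.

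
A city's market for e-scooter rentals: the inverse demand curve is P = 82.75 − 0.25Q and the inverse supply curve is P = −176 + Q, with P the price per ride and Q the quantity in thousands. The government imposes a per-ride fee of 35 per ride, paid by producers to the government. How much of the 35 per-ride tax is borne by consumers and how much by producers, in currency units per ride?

Rewrite in direct form: Qd = 331 − 4P and Qs = P + 176.
Before the tax: set 331 − 4P = P + 176 → P* = 31, Q* = 207.
With the tax collected from producers, supply shifts: Qs = (P − 35) + 176.
New equilibrium: consumers pay 38, producers receive 3, Q = 179. (Wedge: Pb − Ps = 35.)
Burden on consumers: 7; on producers: 28. (They sum to 35.)
The less price-elastic side of the market bears the larger share of a per-unit tax.

Consumers bear 7 per ride; producers bear 28 per ride.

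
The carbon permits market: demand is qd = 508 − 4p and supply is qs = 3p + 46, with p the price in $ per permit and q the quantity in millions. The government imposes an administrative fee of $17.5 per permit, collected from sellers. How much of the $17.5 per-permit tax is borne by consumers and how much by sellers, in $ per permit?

Consumers bear $7.5 per permit; sellers bear $10 per permit.

Before the tax: set 508 − 4p = 3p + 46 → p* = $66, q* = 244.
With the tax collected from sellers, supply shifts: qs = 3(p − 17.5) + 46.
Solving gives q = 214 with consumers paying $73.5 and sellers receiving $56 (the $17.5 wedge).
Burden on consumers: $7.5; on sellers: $10. (They sum to $17.5.)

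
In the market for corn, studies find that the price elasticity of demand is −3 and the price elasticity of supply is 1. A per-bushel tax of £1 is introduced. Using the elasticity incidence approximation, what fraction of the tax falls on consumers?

Consumers' share ≈ 0.25.

Incidence ratio: consumers' share ≈ εs / (εs + |εd|) = 1 / (1 + 3) = 0.25.
Supply is the less elastic side, so consumers bear the smaller share.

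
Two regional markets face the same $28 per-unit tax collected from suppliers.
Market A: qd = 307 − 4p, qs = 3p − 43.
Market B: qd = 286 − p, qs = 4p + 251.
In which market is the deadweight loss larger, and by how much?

Market A: pre-tax p* = $50, q* = 107; post-tax q = 59; deadweight loss = $672.
Market B: pre-tax p* = $7, q* = 279; post-tax q = 256.6; deadweight loss = $313.6.
Difference: $672 vs $313.6 → market A is larger by $358.4.

Market A, by $358.4.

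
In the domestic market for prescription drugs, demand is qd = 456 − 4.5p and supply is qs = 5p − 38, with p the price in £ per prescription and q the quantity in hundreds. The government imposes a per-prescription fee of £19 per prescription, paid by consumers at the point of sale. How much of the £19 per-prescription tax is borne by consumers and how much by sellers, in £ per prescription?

Consumers bear £10 per prescription; sellers bear £9 per prescription.

Without the tax, 456 − 4.5p = 5p − 38 gives 9.5p = 494, so p* = £52 and q* = 222.
With the tax collected from consumers, demand (in seller-price terms) shifts: qd = 456 − 4.5(p + 19).
Solving gives q = 177 with consumers paying £62 and sellers receiving £43 (the £19 wedge).
Burden on consumers: £10; on sellers: £9. (They sum to £19.)
The less price-elastic side of the market bears the larger share of a per-unit tax.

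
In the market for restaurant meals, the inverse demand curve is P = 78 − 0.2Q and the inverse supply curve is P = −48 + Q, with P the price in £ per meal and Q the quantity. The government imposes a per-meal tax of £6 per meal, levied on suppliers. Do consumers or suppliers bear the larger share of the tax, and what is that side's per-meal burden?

Suppliers bear the larger share: £5 per meal.

Rewrite in direct form: Qd = 390 − 5P and Qs = P + 48.
Without the tax, 390 − 5P = P + 48 gives 6P = 342, so P* = £57 and Q* = 105.
With the tax collected from suppliers, supply shifts: Qs = (P − 6) + 48.
New equilibrium: consumers pay £58, suppliers receive £52, Q = 100. (Wedge: Pb − Ps = 6.)
Per-meal burden: consumers £1, suppliers £5.
Suppliers take the larger share because supply is less price-elastic here (demand slope 5 vs supply slope 1).
The less price-elastic side of the market bears the larger share of a per-unit tax.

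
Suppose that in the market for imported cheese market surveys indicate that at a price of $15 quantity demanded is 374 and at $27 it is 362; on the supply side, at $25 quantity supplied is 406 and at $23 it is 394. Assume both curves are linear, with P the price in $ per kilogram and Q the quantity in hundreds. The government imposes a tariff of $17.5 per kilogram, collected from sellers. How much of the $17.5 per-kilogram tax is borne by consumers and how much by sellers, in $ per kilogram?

Consumers bear $15 per kilogram; sellers bear $2.5 per kilogram.

Demand slope: (362 − 374)/(27 − 15) = -1, so Qd = 389 − P.
Supply slope: (394 − 406)/(23 − 25) = 6, so Qs = 6P + 256.
Without the tax, 389 − P = 6P + 256 gives 7P = 133, so P* = $19 and Q* = 370.
With the tax collected from sellers, supply shifts: Qs = 6(P − 17.5) + 256.
New equilibrium: consumers pay $34, sellers receive $16.5, Q = 355. (Wedge: Pb − Ps = 17.5.)
Burden on consumers: $15; on sellers: $2.5. (They sum to $17.5.)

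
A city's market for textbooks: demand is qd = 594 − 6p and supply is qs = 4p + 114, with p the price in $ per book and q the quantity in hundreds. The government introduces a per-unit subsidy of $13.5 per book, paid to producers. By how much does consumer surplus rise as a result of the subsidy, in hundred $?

Consumer surplus rises by $1739.88 hundred.

Before the subsidy: set 594 − 6p = 4p + 114 → p* = $48, q* = 306.
With a per-unit subsidy paid to producers, each receives p + 13.5 per unit sold, so supply becomes qs = 4(p + 13.5) + 114.
Solving gives q = 338.4 with buyers paying $42.6 and producers receiving $56.1 (the $13.5 wedge).
ΔCS is the trapezoid between Q = 338.4 and Q = 306 of height $5.4: ½ · (306 + 338.4) · 5.4 = $1739.88.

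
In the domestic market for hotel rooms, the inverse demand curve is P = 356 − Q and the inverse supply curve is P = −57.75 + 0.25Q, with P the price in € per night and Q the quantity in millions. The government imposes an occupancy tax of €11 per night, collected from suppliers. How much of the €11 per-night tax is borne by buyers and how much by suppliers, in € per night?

Inverting to Q(P) form: Qd = 356 − P; Qs = 4P + 231.
Before the tax: set 356 − P = 4P + 231 → P* = €25, Q* = 331.
With the tax collected from suppliers, supply shifts: Qs = 4(P − 11) + 231.
New equilibrium: buyers pay €33.8, suppliers receive €22.8, Q = 322.2. (Wedge: Pb − Ps = 11.)
Burden on buyers: €8.8; on suppliers: €2.2. (They sum to €11.)
The less price-elastic side of the market bears the larger share of a per-unit tax.

Buyers bear €8.8 per night; suppliers bear €2.2 per night.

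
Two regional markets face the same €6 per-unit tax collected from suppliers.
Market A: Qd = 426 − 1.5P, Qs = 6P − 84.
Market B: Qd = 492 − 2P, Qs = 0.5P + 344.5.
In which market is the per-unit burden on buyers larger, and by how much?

Market A: pre-tax P* = €68, Q* = 324; post-tax Q = 316.8; per-unit burden on buyers = €4.8.
Market B: pre-tax P* = €59, Q* = 374; post-tax Q = 371.6; per-unit burden on buyers = €1.2.
Difference: €4.8 vs €1.2 → market A is larger by €3.6.

Market A, by €3.6.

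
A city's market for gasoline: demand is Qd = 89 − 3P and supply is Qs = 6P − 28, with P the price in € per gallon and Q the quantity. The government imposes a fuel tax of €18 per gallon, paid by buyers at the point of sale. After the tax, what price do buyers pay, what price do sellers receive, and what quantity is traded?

Buyers pay €25; sellers receive €7; quantity = 14.

Before the tax: set 89 − 3P = 6P − 28 → P* = €13, Q* = 50.
With the tax collected from buyers, demand (in seller-price terms) shifts: Qd = 89 − 3(P + 18).
New equilibrium: buyers pay €25, sellers receive €7, Q = 14. (Wedge: Pb − Ps = 18.)
The less price-elastic side of the market bears the larger share of a per-unit tax.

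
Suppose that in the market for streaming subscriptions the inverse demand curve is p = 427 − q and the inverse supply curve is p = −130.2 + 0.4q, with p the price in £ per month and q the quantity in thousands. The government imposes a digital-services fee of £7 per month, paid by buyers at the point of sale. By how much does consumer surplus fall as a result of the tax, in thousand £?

Inverting to q(p) form: qd = 427 − p; qs = 2.5p + 325.5.
Without the tax, 427 − p = 2.5p + 325.5 gives 3.5p = 101.5, so p* = £29 and q* = 398.
With the tax collected from buyers, demand (in seller-price terms) shifts: qd = 427 − (p + 7).
Solving gives q = 393 with buyers paying £34 and suppliers receiving £27 (the £7 wedge).
ΔCS is the trapezoid between Q = 393 and Q = 398 of height £5: ½ · (398 + 393) · 5 = £1977.5.

Consumer surplus falls by £1977.5 thousand.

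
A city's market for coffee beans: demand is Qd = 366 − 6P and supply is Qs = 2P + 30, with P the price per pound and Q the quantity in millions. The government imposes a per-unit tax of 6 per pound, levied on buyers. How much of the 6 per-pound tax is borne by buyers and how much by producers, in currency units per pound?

Without the tax, 366 − 6P = 2P + 30 gives 8P = 336, so P* = 42 and Q* = 114.
With the tax collected from buyers, demand (in seller-price terms) shifts: Qd = 366 − 6(P + 6).
Solving gives Q = 105 with buyers paying 43.5 and producers receiving 37.5 (the 6 wedge).
Burden on buyers: 1.5; on producers: 4.5. (They sum to 6.)

Buyers bear 1.5 per pound; producers bear 4.5 per pound.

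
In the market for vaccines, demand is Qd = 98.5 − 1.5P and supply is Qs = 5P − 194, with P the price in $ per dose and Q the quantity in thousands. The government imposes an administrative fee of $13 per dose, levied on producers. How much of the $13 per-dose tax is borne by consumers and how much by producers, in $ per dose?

Consumers bear $10 per dose; producers bear $3 per dose.

Before the tax: set 98.5 − 1.5P = 5P − 194 → P* = $45, Q* = 31.
With the tax collected from producers, supply shifts: Qs = 5(P − 13) − 194.
New equilibrium: consumers pay $55, producers receive $42, Q = 16. (Wedge: Pb − Ps = 13.)
Burden on consumers: $10; on producers: $3. (They sum to $13.)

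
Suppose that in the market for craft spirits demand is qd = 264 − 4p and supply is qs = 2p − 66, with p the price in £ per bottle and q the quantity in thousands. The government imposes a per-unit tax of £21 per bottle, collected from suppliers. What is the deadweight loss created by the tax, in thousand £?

Deadweight loss = £294 thousand.

Before the tax: set 264 − 4p = 2p − 66 → p* = £55, q* = 44.
With the tax collected from suppliers, supply shifts: qs = 2(p − 21) − 66.
Solving gives q = 16 with consumers paying £62 and suppliers receiving £41 (the £21 wedge).
Quantity falls by |ΔQ| = |44 − 16| = 28.
DWL = ½ · t · |ΔQ| = ½ · 21 · 28 = £294.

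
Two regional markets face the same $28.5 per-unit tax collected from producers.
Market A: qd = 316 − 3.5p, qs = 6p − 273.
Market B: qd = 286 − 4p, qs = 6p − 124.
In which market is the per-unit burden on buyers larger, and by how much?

Market A: pre-tax p* = $62, q* = 99; post-tax q = 36; per-unit burden on buyers = $18.
Market B: pre-tax p* = $41, q* = 122; post-tax q = 53.6; per-unit burden on buyers = $17.1.
Difference: $18 vs $17.1 → market A is larger by $0.9.

Market A, by $0.9.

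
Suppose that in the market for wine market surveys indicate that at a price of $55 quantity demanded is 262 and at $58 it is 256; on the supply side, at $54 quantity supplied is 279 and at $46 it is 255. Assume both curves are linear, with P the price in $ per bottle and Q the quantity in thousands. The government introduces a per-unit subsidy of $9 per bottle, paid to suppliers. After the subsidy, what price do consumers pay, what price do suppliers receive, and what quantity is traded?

Consumers pay $45.6; suppliers receive $54.6; quantity = 280.8.

Demand slope: (256 − 262)/(58 − 55) = -2, so Qd = 372 − 2P.
Supply slope: (255 − 279)/(46 − 54) = 3, so Qs = 3P + 117.
Without the subsidy, 372 − 2P = 3P + 117 gives 5P = 255, so P* = $51 and Q* = 270.
With a per-unit subsidy paid to suppliers, each receives P + 9 per unit sold, so supply becomes Qs = 3(P + 9) + 117.
Solving gives Q = 280.8 with consumers paying $45.6 and suppliers receiving $54.6 (the $9 wedge).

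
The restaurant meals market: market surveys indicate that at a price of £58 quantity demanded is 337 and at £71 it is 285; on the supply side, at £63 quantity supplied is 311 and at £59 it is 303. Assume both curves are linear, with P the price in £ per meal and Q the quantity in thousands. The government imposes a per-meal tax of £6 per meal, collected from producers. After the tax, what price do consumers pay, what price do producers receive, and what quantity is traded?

Consumers pay £66; producers receive £60; quantity = 305.

Demand slope: (285 − 337)/(71 − 58) = -4, so Qd = 569 − 4P.
Supply slope: (303 − 311)/(59 − 63) = 2, so Qs = 2P + 185.
Without the tax, 569 − 4P = 2P + 185 gives 6P = 384, so P* = £64 and Q* = 313.
With the tax collected from producers, supply shifts: Qs = 2(P − 6) + 185.
New equilibrium: consumers pay £66, producers receive £60, Q = 305. (Wedge: Pb − Ps = 6.)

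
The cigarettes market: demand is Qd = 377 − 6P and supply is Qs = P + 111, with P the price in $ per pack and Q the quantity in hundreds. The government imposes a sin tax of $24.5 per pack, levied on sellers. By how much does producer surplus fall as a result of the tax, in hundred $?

Producer surplus falls by $2908.5 hundred.

Without the tax, 377 − 6P = P + 111 gives 7P = 266, so P* = $38 and Q* = 149.
With the tax collected from sellers, supply shifts: Qs = (P − 24.5) + 111.
New equilibrium: consumers pay $41.5, sellers receive $17, Q = 128. (Wedge: Pb − Ps = 24.5.)
ΔPS is the trapezoid between Q = 128 and Q = 149 of height $21: ½ · (149 + 128) · 21 = $2908.5.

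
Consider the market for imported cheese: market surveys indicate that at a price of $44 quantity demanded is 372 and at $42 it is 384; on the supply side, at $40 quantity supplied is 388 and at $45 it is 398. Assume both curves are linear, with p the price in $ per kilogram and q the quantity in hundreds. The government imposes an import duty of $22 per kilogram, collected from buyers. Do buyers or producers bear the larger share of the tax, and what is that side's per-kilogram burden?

Demand slope: (384 − 372)/(42 − 44) = -6, so qd = 636 − 6p.
Supply slope: (398 − 388)/(45 − 40) = 2, so qs = 2p + 308.
Without the tax, 636 − 6p = 2p + 308 gives 8p = 328, so p* = $41 and q* = 390.
With the tax collected from buyers, demand (in seller-price terms) shifts: qd = 636 − 6(p + 22).
Solving gives q = 357 with buyers paying $46.5 and producers receiving $24.5 (the $22 wedge).
Per-kilogram burden: buyers $5.5, producers $16.5.
Producers take the larger share because supply is less price-elastic here (demand slope 6 vs supply slope 2).

Producers bear the larger share: $16.5 per kilogram.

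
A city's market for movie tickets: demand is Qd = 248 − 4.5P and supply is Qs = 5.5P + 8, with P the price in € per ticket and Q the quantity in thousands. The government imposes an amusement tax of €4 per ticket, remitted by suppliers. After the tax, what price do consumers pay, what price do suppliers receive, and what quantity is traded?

Without the tax, 248 − 4.5P = 5.5P + 8 gives 10P = 240, so P* = €24 and Q* = 140.
With the tax collected from suppliers, supply shifts: Qs = 5.5(P − 4) + 8.
Solving gives Q = 130.1 with consumers paying €26.2 and suppliers receiving €22.2 (the €4 wedge).
The less price-elastic side of the market bears the larger share of a per-unit tax.

Consumers pay €26.2; suppliers receive €22.2; quantity = 130.1.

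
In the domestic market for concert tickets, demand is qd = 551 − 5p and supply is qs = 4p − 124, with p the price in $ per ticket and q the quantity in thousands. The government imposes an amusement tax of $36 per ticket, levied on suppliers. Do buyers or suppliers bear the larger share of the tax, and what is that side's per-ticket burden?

Before the tax: set 551 − 5p = 4p − 124 → p* = $75, q* = 176.
With the tax collected from suppliers, supply shifts: qs = 4(p − 36) − 124.
New equilibrium: buyers pay $91, suppliers receive $55, q = 96. (Wedge: pb − ps = 36.)
Per-ticket burden: buyers $16, suppliers $20.
Suppliers take the larger share because supply is less price-elastic here (demand slope 5 vs supply slope 4).

Suppliers bear the larger share: $20 per ticket.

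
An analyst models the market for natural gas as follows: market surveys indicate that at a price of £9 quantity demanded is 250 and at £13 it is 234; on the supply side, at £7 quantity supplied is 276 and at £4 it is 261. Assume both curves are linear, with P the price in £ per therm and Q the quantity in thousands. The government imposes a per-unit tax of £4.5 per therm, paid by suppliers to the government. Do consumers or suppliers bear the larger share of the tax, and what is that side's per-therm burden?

Demand slope: (234 − 250)/(13 − 9) = -4, so Qd = 286 − 4P.
Supply slope: (261 − 276)/(4 − 7) = 5, so Qs = 5P + 241.
Without the tax, 286 − 4P = 5P + 241 gives 9P = 45, so P* = £5 and Q* = 266.
With the tax collected from suppliers, supply shifts: Qs = 5(P − 4.5) + 241.
Solving gives Q = 256 with consumers paying £7.5 and suppliers receiving £3 (the £4.5 wedge).
Per-therm burden: consumers £2.5, suppliers £2.
Consumers take the larger share because demand is less price-elastic here (demand slope 4 vs supply slope 5).

Consumers bear the larger share: £2.5 per therm.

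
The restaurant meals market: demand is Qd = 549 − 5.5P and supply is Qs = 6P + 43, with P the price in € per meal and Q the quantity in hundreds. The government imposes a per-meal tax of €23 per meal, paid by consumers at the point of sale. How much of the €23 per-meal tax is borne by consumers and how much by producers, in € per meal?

Consumers bear €12 per meal; producers bear €11 per meal.

Before the tax: set 549 − 5.5P = 6P + 43 → P* = €44, Q* = 307.
With the tax collected from consumers, demand (in seller-price terms) shifts: Qd = 549 − 5.5(P + 23).
Solving gives Q = 241 with consumers paying €56 and producers receiving €33 (the €23 wedge).
Burden on consumers: €12; on producers: €11. (They sum to €23.)
The less price-elastic side of the market bears the larger share of a per-unit tax.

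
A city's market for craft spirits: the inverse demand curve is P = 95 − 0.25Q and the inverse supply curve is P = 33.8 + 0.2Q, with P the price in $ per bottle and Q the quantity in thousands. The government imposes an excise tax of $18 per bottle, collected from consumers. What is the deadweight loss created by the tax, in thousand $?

Deadweight loss = $360 thousand.

Rewrite in direct form: Qd = 380 − 4P and Qs = 5P − 169.
Before the tax: set 380 − 4P = 5P − 169 → P* = $61, Q* = 136.
With the tax collected from consumers, demand (in seller-price terms) shifts: Qd = 380 − 4(P + 18).
New equilibrium: consumers pay $71, sellers receive $53, Q = 96. (Wedge: Pb − Ps = 18.)
Quantity falls by |ΔQ| = |136 − 96| = 40.
DWL = ½ · t · |ΔQ| = ½ · 18 · 40 = $360.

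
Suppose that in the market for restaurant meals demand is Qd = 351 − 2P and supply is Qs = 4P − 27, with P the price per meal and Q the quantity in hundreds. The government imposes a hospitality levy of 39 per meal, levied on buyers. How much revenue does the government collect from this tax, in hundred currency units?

Tax revenue = 6747 hundred.

Before the tax: set 351 − 2P = 4P − 27 → P* = 63, Q* = 225.
With the tax collected from buyers, demand (in seller-price terms) shifts: Qd = 351 − 2(P + 39).
Solving gives Q = 173 with buyers paying 89 and producers receiving 50 (the 39 wedge).
Revenue = t · Q = 39 · 173 = 6747.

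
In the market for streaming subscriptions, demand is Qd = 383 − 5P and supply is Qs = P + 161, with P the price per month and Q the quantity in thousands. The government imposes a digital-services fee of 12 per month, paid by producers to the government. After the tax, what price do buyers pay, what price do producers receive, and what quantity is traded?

Buyers pay 39; producers receive 27; quantity = 188.

Without the tax, 383 − 5P = P + 161 gives 6P = 222, so P* = 37 and Q* = 198.
With the tax collected from producers, supply shifts: Qs = (P − 12) + 161.
Solving gives Q = 188 with buyers paying 39 and producers receiving 27 (the 12 wedge).
The less price-elastic side of the market bears the larger share of a per-unit tax.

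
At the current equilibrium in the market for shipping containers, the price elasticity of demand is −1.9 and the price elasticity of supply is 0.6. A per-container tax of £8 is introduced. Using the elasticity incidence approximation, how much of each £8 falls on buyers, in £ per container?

Incidence ratio: buyers' share ≈ εs / (εs + |εd|) = 0.6 / (0.6 + 1.9) = 0.24.
So buyers bear ≈ 0.24 × £8 = £1.92; producers bear £6.08.

Buyers bear ≈ £1.92 per container.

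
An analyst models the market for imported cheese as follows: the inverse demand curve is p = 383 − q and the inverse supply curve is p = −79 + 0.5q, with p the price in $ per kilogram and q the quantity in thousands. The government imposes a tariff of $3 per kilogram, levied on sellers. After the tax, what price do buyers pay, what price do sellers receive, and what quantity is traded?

Inverting to q(p) form: qd = 383 − p; qs = 2p + 158.
Without the tax, 383 − p = 2p + 158 gives 3p = 225, so p* = $75 and q* = 308.
With the tax collected from sellers, supply shifts: qs = 2(p − 3) + 158.
Solving gives q = 306 with buyers paying $77 and sellers receiving $74 (the $3 wedge).
The less price-elastic side of the market bears the larger share of a per-unit tax.

Buyers pay $77; sellers receive $74; quantity = 306.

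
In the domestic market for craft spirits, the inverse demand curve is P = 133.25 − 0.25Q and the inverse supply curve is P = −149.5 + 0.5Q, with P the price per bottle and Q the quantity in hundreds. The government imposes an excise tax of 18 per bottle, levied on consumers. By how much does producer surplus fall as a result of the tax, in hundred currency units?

Producer surplus falls by 4380 hundred.

Inverting to Q(P) form: Qd = 533 − 4P; Qs = 2P + 299.
Without the tax, 533 − 4P = 2P + 299 gives 6P = 234, so P* = 39 and Q* = 377.
With the tax collected from consumers, demand (in seller-price terms) shifts: Qd = 533 − 4(P + 18).
New equilibrium: consumers pay 45, suppliers receive 27, Q = 353. (Wedge: Pb − Ps = 18.)
ΔPS is the trapezoid between Q = 353 and Q = 377 of height 12: ½ · (377 + 353) · 12 = 4380.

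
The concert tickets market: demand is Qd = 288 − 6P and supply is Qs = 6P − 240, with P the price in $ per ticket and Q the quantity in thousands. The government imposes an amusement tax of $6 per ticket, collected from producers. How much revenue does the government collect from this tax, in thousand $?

Tax revenue = $36 thousand.

Before the tax: set 288 − 6P = 6P − 240 → P* = $44, Q* = 24.
With the tax collected from producers, supply shifts: Qs = 6(P − 6) − 240.
New equilibrium: buyers pay $47, producers receive $41, Q = 6. (Wedge: Pb − Ps = 6.)
Revenue = t · Q = 6 · 6 = $36.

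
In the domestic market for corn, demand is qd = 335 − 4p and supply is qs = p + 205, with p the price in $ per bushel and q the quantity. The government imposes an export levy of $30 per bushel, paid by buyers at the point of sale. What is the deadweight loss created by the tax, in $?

Before the tax: set 335 − 4p = p + 205 → p* = $26, q* = 231.
With the tax collected from buyers, demand (in seller-price terms) shifts: qd = 335 − 4(p + 30).
New equilibrium: buyers pay $32, sellers receive $2, q = 207. (Wedge: pb − ps = 30.)
Quantity falls by |ΔQ| = |231 − 207| = 24.
DWL = ½ · t · |ΔQ| = ½ · 30 · 24 = $360.

Deadweight loss = $360.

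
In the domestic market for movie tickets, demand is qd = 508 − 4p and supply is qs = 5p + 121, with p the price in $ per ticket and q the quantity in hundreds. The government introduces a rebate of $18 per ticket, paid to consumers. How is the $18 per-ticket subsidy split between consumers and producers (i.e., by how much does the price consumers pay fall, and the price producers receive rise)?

Before the subsidy: set 508 − 4p = 5p + 121 → p* = $43, q* = 336.
With a per-unit subsidy paid to consumers, each effectively pays p − 18, so demand becomes qd = 508 − 4(p − 18).
New equilibrium: consumers pay $33, producers receive $51, q = 376. (Wedge: pb − ps = −18.)
Gain to consumers: $10; to producers: $8. (They sum to $18.)

Consumers gain $10 per ticket; producers gain $8 per ticket.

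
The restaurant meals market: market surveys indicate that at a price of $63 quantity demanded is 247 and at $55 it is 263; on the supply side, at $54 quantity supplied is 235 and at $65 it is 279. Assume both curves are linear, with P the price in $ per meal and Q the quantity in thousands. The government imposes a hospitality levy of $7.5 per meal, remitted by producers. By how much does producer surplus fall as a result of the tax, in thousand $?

Producer surplus falls by $625 thousand.

Demand slope: (263 − 247)/(55 − 63) = -2, so Qd = 373 − 2P.
Supply slope: (279 − 235)/(65 − 54) = 4, so Qs = 4P + 19.
Before the tax: set 373 − 2P = 4P + 19 → P* = $59, Q* = 255.
With the tax collected from producers, supply shifts: Qs = 4(P − 7.5) + 19.
Solving gives Q = 245 with buyers paying $64 and producers receiving $56.5 (the $7.5 wedge).
ΔPS is the trapezoid between Q = 245 and Q = 255 of height $2.5: ½ · (255 + 245) · 2.5 = $625.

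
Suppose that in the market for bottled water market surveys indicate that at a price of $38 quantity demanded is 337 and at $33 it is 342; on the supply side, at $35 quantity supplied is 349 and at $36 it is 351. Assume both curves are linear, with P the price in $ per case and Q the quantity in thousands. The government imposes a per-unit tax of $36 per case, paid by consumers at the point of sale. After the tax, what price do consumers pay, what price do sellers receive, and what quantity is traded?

Consumers pay $56; sellers receive $20; quantity = 319.

Demand slope: (342 − 337)/(33 − 38) = -1, so Qd = 375 − P.
Supply slope: (351 − 349)/(36 − 35) = 2, so Qs = 2P + 279.
Before the tax: set 375 − P = 2P + 279 → P* = $32, Q* = 343.
With the tax collected from consumers, demand (in seller-price terms) shifts: Qd = 375 − (P + 36).
Solving gives Q = 319 with consumers paying $56 and sellers receiving $20 (the $36 wedge).
The less price-elastic side of the market bears the larger share of a per-unit tax.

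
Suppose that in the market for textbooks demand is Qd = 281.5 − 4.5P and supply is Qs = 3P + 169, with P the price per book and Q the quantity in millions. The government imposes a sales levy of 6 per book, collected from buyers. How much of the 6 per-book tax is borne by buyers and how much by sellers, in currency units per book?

Buyers bear 2.4 per book; sellers bear 3.6 per book.

Before the tax: set 281.5 − 4.5P = 3P + 169 → P* = 15, Q* = 214.
With the tax collected from buyers, demand (in seller-price terms) shifts: Qd = 281.5 − 4.5(P + 6).
Solving gives Q = 203.2 with buyers paying 17.4 and sellers receiving 11.4 (the 6 wedge).
Burden on buyers: 2.4; on sellers: 3.6. (They sum to 6.)
The less price-elastic side of the market bears the larger share of a per-unit tax.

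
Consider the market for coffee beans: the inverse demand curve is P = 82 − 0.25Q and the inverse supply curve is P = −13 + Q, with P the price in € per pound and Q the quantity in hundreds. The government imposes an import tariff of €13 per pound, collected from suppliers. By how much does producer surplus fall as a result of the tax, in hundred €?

Producer surplus falls by €736.32 hundred.

Rewrite in direct form: Qd = 328 − 4P and Qs = P + 13.
Before the tax: set 328 − 4P = P + 13 → P* = €63, Q* = 76.
With the tax collected from suppliers, supply shifts: Qs = (P − 13) + 13.
Solving gives Q = 65.6 with consumers paying €65.6 and suppliers receiving €52.6 (the €13 wedge).
ΔPS is the trapezoid between Q = 65.6 and Q = 76 of height €10.4: ½ · (76 + 65.6) · 10.4 = €736.32.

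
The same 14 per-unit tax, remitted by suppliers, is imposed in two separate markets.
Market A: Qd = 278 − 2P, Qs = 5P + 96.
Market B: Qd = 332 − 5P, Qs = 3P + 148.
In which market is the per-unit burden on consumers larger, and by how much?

Market A: pre-tax P* = 26, Q* = 226; post-tax Q = 206; per-unit burden on consumers = 10.
Market B: pre-tax P* = 23, Q* = 217; post-tax Q = 190.75; per-unit burden on consumers = 5.25.
Difference: 10 vs 5.25 → market A is larger by 4.75.

Market A, by 4.75.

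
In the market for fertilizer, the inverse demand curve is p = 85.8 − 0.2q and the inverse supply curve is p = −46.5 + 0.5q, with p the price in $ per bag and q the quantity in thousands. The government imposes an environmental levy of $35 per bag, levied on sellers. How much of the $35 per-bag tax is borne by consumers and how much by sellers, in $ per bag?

Rewrite in direct form: qd = 429 − 5p and qs = 2p + 93.
Before the tax: set 429 − 5p = 2p + 93 → p* = $48, q* = 189.
With the tax collected from sellers, supply shifts: qs = 2(p − 35) + 93.
New equilibrium: consumers pay $58, sellers receive $23, q = 139. (Wedge: pb − ps = 35.)
Burden on consumers: $10; on sellers: $25. (They sum to $35.)
The less price-elastic side of the market bears the larger share of a per-unit tax.

Consumers bear $10 per bag; sellers bear $25 per bag.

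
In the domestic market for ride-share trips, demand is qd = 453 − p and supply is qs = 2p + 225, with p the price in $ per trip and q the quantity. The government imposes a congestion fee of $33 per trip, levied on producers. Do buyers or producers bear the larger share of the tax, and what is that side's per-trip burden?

Buyers bear the larger share: $22 per trip.

Without the tax, 453 − p = 2p + 225 gives 3p = 228, so p* = $76 and q* = 377.
With the tax collected from producers, supply shifts: qs = 2(p − 33) + 225.
New equilibrium: buyers pay $98, producers receive $65, q = 355. (Wedge: pb − ps = 33.)
Per-trip burden: buyers $22, producers $11.
Buyers take the larger share because demand is less price-elastic here (demand slope 1 vs supply slope 2).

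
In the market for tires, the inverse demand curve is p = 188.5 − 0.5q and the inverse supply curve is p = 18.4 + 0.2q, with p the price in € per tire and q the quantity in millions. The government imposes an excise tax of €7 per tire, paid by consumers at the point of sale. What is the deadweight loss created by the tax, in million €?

Inverting to q(p) form: qd = 377 − 2p; qs = 5p − 92.
Before the tax: set 377 − 2p = 5p − 92 → p* = €67, q* = 243.
With the tax collected from consumers, demand (in seller-price terms) shifts: qd = 377 − 2(p + 7).
New equilibrium: consumers pay €72, sellers receive €65, q = 233. (Wedge: pb − ps = 7.)
Quantity falls by |ΔQ| = |243 − 233| = 10.
DWL = ½ · t · |ΔQ| = ½ · 7 · 10 = €35.

Deadweight loss = €35 million.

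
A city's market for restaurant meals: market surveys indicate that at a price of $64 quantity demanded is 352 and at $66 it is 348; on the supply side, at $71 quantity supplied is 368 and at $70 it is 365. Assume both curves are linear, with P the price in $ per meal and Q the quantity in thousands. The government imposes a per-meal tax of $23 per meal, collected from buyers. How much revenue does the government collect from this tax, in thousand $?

Tax revenue = $7415.2 thousand.

Demand slope: (348 − 352)/(66 − 64) = -2, so Qd = 480 − 2P.
Supply slope: (365 − 368)/(70 − 71) = 3, so Qs = 3P + 155.
Without the tax, 480 − 2P = 3P + 155 gives 5P = 325, so P* = $65 and Q* = 350.
With the tax collected from buyers, demand (in seller-price terms) shifts: Qd = 480 − 2(P + 23).
Solving gives Q = 322.4 with buyers paying $78.8 and sellers receiving $55.8 (the $23 wedge).
Revenue = t · Q = 23 · 322.4 = $7415.2.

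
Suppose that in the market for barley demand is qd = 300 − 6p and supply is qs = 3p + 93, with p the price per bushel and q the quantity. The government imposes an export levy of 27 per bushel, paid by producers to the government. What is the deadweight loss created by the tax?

Without the tax, 300 − 6p = 3p + 93 gives 9p = 207, so p* = 23 and q* = 162.
With the tax collected from producers, supply shifts: qs = 3(p − 27) + 93.
Solving gives q = 108 with buyers paying 32 and producers receiving 5 (the 27 wedge).
Quantity falls by |ΔQ| = |162 − 108| = 54.
DWL = ½ · t · |ΔQ| = ½ · 27 · 54 = 729.

Deadweight loss = 729.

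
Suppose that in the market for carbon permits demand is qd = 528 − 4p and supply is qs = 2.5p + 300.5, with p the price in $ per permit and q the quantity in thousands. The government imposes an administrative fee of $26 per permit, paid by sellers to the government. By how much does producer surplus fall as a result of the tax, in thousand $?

Producer surplus falls by $5888 thousand.

Without the tax, 528 − 4p = 2.5p + 300.5 gives 6.5p = 227.5, so p* = $35 and q* = 388.
With the tax collected from sellers, supply shifts: qs = 2.5(p − 26) + 300.5.
Solving gives q = 348 with buyers paying $45 and sellers receiving $19 (the $26 wedge).
ΔPS is the trapezoid between Q = 348 and Q = 388 of height $16: ½ · (388 + 348) · 16 = $5888.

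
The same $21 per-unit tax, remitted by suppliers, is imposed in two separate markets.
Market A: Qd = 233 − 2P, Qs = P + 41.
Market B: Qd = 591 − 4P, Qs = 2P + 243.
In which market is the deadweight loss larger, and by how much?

Market B, by $147.

Market A: pre-tax P* = $64, Q* = 105; post-tax Q = 91; deadweight loss = $147.
Market B: pre-tax P* = $58, Q* = 359; post-tax Q = 331; deadweight loss = $294.
Difference: $147 vs $294 → market B is larger by $147.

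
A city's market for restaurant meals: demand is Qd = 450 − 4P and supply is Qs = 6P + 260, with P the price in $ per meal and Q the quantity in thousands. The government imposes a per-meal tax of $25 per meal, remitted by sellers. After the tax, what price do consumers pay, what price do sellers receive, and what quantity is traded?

Without the tax, 450 − 4P = 6P + 260 gives 10P = 190, so P* = $19 and Q* = 374.
With the tax collected from sellers, supply shifts: Qs = 6(P − 25) + 260.
New equilibrium: consumers pay $34, sellers receive $9, Q = 314. (Wedge: Pb − Ps = 25.)
The less price-elastic side of the market bears the larger share of a per-unit tax.

Consumers pay $34; sellers receive $9; quantity = 314.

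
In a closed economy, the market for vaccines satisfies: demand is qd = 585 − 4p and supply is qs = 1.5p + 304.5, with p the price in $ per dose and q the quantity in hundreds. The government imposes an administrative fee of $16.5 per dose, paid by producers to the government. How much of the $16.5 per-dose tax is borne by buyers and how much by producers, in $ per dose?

Before the tax: set 585 − 4p = 1.5p + 304.5 → p* = $51, q* = 381.
With the tax collected from producers, supply shifts: qs = 1.5(p − 16.5) + 304.5.
New equilibrium: buyers pay $55.5, producers receive $39, q = 363. (Wedge: pb − ps = 16.5.)
Burden on buyers: $4.5; on producers: $12. (They sum to $16.5.)
The less price-elastic side of the market bears the larger share of a per-unit tax.

Buyers bear $4.5 per dose; producers bear $12 per dose.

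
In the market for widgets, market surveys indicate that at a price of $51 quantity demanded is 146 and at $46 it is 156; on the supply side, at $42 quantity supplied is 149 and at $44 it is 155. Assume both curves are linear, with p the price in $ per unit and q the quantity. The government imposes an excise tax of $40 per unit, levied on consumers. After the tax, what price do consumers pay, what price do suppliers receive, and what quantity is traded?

Consumers pay $69; suppliers receive $29; quantity = 110.

Demand slope: (156 − 146)/(46 − 51) = -2, so qd = 248 − 2p.
Supply slope: (155 − 149)/(44 − 42) = 3, so qs = 3p + 23.
Before the tax: set 248 − 2p = 3p + 23 → p* = $45, q* = 158.
With the tax collected from consumers, demand (in seller-price terms) shifts: qd = 248 − 2(p + 40).
Solving gives q = 110 with consumers paying $69 and suppliers receiving $29 (the $40 wedge).
The less price-elastic side of the market bears the larger share of a per-unit tax.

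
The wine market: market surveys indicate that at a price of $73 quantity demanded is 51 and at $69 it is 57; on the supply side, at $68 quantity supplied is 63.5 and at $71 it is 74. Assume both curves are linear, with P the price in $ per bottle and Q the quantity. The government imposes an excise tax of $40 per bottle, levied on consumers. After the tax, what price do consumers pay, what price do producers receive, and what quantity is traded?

Demand slope: (57 − 51)/(69 − 73) = -1.5, so Qd = 160.5 − 1.5P.
Supply slope: (74 − 63.5)/(71 − 68) = 3.5, so Qs = 3.5P − 174.5.
Before the tax: set 160.5 − 1.5P = 3.5P − 174.5 → P* = $67, Q* = 60.
With the tax collected from consumers, demand (in seller-price terms) shifts: Qd = 160.5 − 1.5(P + 40).
New equilibrium: consumers pay $95, producers receive $55, Q = 18. (Wedge: Pb − Ps = 40.)

Consumers pay $95; producers receive $55; quantity = 18.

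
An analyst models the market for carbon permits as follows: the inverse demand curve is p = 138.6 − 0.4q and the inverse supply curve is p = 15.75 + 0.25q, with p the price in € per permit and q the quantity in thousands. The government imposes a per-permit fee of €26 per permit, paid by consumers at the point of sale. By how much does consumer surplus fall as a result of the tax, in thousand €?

Consumer surplus falls by €2704 thousand.

Rewrite in direct form: qd = 346.5 − 2.5p and qs = 4p − 63.
Without the tax, 346.5 − 2.5p = 4p − 63 gives 6.5p = 409.5, so p* = €63 and q* = 189.
With the tax collected from consumers, demand (in seller-price terms) shifts: qd = 346.5 − 2.5(p + 26).
New equilibrium: consumers pay €79, suppliers receive €53, q = 149. (Wedge: pb − ps = 26.)
ΔCS is the trapezoid between Q = 149 and Q = 189 of height €16: ½ · (189 + 149) · 16 = €2704.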